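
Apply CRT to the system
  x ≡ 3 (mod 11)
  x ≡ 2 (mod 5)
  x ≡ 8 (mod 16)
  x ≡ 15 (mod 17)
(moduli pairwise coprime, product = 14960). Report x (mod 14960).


Product of moduli M = 11 · 5 · 16 · 17 = 14960.
Merge one congruence at a time:
  Start: x ≡ 3 (mod 11).
  Combine with x ≡ 2 (mod 5); new modulus lcm = 55.
    Write x = 3 + 11·t and substitute into x ≡ 2 (mod 5): 11·t ≡ 2 − 3 = -1 (mod 5).
    Reduce coefficients mod 5: 1·t ≡ 4 (mod 5).
    So t ≡ 4 (mod 5).
    Then x = 3 + 11·4 = 47, valid modulo lcm(11, 5) = 55: x ≡ 47 (mod 55).
  Combine with x ≡ 8 (mod 16); new modulus lcm = 880.
    Write x = 47 + 55·t and substitute into x ≡ 8 (mod 16): 55·t ≡ 8 − 47 = -39 (mod 16).
    Reduce coefficients mod 16: 7·t ≡ 9 (mod 16).
    The inverse of 7 mod 16 is 7 (since 7·7 = 49 = 3·16 + 1), so t ≡ 7·9 = 63 ≡ 15 (mod 16).
    Then x = 47 + 55·15 = 872, valid modulo lcm(55, 16) = 880: x ≡ 872 (mod 880).
  Combine with x ≡ 15 (mod 17); new modulus lcm = 14960.
    Write x = 872 + 880·t and substitute into x ≡ 15 (mod 17): 880·t ≡ 15 − 872 = -857 (mod 17).
    Reduce coefficients mod 17: 13·t ≡ 10 (mod 17).
    The inverse of 13 mod 17 is 4 (since 13·4 = 52 = 3·17 + 1), so t ≡ 4·10 = 40 ≡ 6 (mod 17).
    Then x = 872 + 880·6 = 6152, valid modulo lcm(880, 17) = 14960: x ≡ 6152 (mod 14960).
Verify against each original: 6152 mod 11 = 3, 6152 mod 5 = 2, 6152 mod 16 = 8, 6152 mod 17 = 15.

x ≡ 6152 (mod 14960).


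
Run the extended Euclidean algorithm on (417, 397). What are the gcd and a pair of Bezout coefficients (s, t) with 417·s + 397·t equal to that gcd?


Euclidean algorithm on (417, 397) — divide until remainder is 0:
  417 = 1 · 397 + 20
  397 = 19 · 20 + 17
  20 = 1 · 17 + 3
  17 = 5 · 3 + 2
  3 = 1 · 2 + 1
  2 = 2 · 1 + 0
gcd(417, 397) = 1.
Track Bezout coefficients alongside the remainders: start with r₀ = 417 = a·1 + b·0 (s = 1, t = 0) and r₁ = 397 = a·0 + b·1 (s = 0, t = 1); each new remainder r_{k+1} = r_{k-1} − q_k·r_k inherits s_{k+1} = s_{k-1} − q_k·s_k, t_{k+1} = t_{k-1} − q_k·t_k, so r_k = a·s_k + b·t_k at every step:
  q = 1: r = 20, s = 1 − 1·0 = 1, t = 0 − 1·1 = -1  (check: 417·1 + 397·(-1) = 20)
  q = 19: r = 17, s = 0 − 19·1 = -19, t = 1 − 19·(-1) = 20  (check: 417·(-19) + 397·20 = 17)
  q = 1: r = 3, s = 1 − 1·(-19) = 20, t = -1 − 1·20 = -21  (check: 417·20 + 397·(-21) = 3)
  q = 5: r = 2, s = -19 − 5·20 = -119, t = 20 − 5·(-21) = 125  (check: 417·(-119) + 397·125 = 2)
  q = 1: r = 1, s = 20 − 1·(-119) = 139, t = -21 − 1·125 = -146  (check: 417·139 + 397·(-146) = 1)
The row with r = 1 (the gcd) gives the Bezout coefficients s = 139, t = -146.
Result: 417 · (139) + 397 · (-146) = 1.

gcd(417, 397) = 1; s = 139, t = -146 (check: 417·139 + 397·(-146) = 1).


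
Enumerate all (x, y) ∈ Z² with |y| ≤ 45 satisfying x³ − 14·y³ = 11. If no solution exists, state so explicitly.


The equation is x³ - 14y³ = 11. For fixed y, x³ = 14·y³ + 11, so a solution requires the RHS to be a perfect cube.
Strategy: iterate y from -45 to 45, compute RHS = 14·y³ + 11, and check whether it is a (positive or negative) perfect cube.
Check small values of y:
  y = 0: RHS = 11 is not a perfect cube.
  y = 1: RHS = 25 is not a perfect cube.
  y = -1: RHS = -3 is not a perfect cube.
  y = 2: RHS = 123 is not a perfect cube.
  y = -2: RHS = -101 is not a perfect cube.
  y = 3: RHS = 389 is not a perfect cube.
  y = -3: RHS = -367 is not a perfect cube.
Continuing the search up to |y| = 45 finds no solutions either.
No (x, y) in the scanned range satisfies the equation.

No integer solutions with |y| ≤ 45.


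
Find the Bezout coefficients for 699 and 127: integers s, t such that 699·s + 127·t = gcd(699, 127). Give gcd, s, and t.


Euclidean algorithm on (699, 127) — divide until remainder is 0:
  699 = 5 · 127 + 64
  127 = 1 · 64 + 63
  64 = 1 · 63 + 1
  63 = 63 · 1 + 0
gcd(699, 127) = 1.
Track Bezout coefficients alongside the remainders: start with r₀ = 699 = a·1 + b·0 (s = 1, t = 0) and r₁ = 127 = a·0 + b·1 (s = 0, t = 1); each new remainder r_{k+1} = r_{k-1} − q_k·r_k inherits s_{k+1} = s_{k-1} − q_k·s_k, t_{k+1} = t_{k-1} − q_k·t_k, so r_k = a·s_k + b·t_k at every step:
  q = 5: r = 64, s = 1 − 5·0 = 1, t = 0 − 5·1 = -5  (check: 699·1 + 127·(-5) = 64)
  q = 1: r = 63, s = 0 − 1·1 = -1, t = 1 − 1·(-5) = 6  (check: 699·(-1) + 127·6 = 63)
  q = 1: r = 1, s = 1 − 1·(-1) = 2, t = -5 − 1·6 = -11  (check: 699·2 + 127·(-11) = 1)
The row with r = 1 (the gcd) gives the Bezout coefficients s = 2, t = -11.
Result: 699 · (2) + 127 · (-11) = 1.

gcd(699, 127) = 1; s = 2, t = -11 (check: 699·2 + 127·(-11) = 1).


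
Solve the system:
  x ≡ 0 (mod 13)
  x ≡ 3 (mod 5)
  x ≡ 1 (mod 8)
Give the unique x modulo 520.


Moduli 13, 5, 8 are pairwise coprime; by CRT there is a unique solution modulo M = 13 · 5 · 8 = 520.
Solve pairwise, accumulating the modulus:
  Start with x ≡ 0 (mod 13).
  Combine with x ≡ 3 (mod 5): since gcd(13, 5) = 1, we get a unique residue mod 65.
    Write x = 0 + 13·t and substitute into x ≡ 3 (mod 5): 13·t ≡ 3 − 0 = 3 (mod 5).
    Reduce coefficients mod 5: 3·t ≡ 3 (mod 5).
    The inverse of 3 mod 5 is 2 (since 3·2 = 6 = 1·5 + 1), so t ≡ 2·3 = 6 ≡ 1 (mod 5).
    Then x = 0 + 13·1 = 13, valid modulo lcm(13, 5) = 65: x ≡ 13 (mod 65).
  Combine with x ≡ 1 (mod 8): since gcd(65, 8) = 1, we get a unique residue mod 520.
    Write x = 13 + 65·t and substitute into x ≡ 1 (mod 8): 65·t ≡ 1 − 13 = -12 (mod 8).
    Reduce coefficients mod 8: 1·t ≡ 4 (mod 8).
    So t ≡ 4 (mod 8).
    Then x = 13 + 65·4 = 273, valid modulo lcm(65, 8) = 520: x ≡ 273 (mod 520).
Verify: 273 mod 13 = 0 ✓, 273 mod 5 = 3 ✓, 273 mod 8 = 1 ✓.

x ≡ 273 (mod 520).


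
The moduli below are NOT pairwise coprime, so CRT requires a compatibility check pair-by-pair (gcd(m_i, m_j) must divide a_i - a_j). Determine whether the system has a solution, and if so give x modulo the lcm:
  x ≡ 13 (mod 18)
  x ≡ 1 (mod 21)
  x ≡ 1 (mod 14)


Moduli 18, 21, 14 are not pairwise coprime, so CRT works modulo lcm(m_i) when all pairwise compatibility conditions hold.
Pairwise compatibility: gcd(m_i, m_j) must divide a_i - a_j for every pair.
Merge one congruence at a time:
  Start: x ≡ 13 (mod 18).
  Combine with x ≡ 1 (mod 21): gcd(18, 21) = 3; 1 - 13 = -12, which IS divisible by 3, so compatible.
    Write x = 13 + 18·t and substitute into x ≡ 1 (mod 21): 18·t ≡ 1 − 13 = -12 (mod 21).
    Divide the congruence (and modulus) by g = 3: 6·t ≡ -4 (mod 7).
    Reduce coefficients mod 7: 6·t ≡ 3 (mod 7).
    The inverse of 6 mod 7 is 6 (since 6·6 = 36 = 5·7 + 1), so t ≡ 6·3 = 18 ≡ 4 (mod 7).
    Then x = 13 + 18·4 = 85, valid modulo lcm(18, 21) = 126: x ≡ 85 (mod 126).
  Combine with x ≡ 1 (mod 14): gcd(126, 14) = 14; 1 - 85 = -84, which IS divisible by 14, so compatible.
    Write x = 85 + 126·t and substitute into x ≡ 1 (mod 14): 126·t ≡ 1 − 85 = -84 (mod 14).
    Divide the congruence (and modulus) by g = 14: 9·t ≡ -6 (mod 1).
    Modulo 1 every t works; take t = 0.
    Then x = 85 + 126·0 = 85, valid modulo lcm(126, 14) = 126: x ≡ 85 (mod 126).
Verify: 85 mod 18 = 13, 85 mod 21 = 1, 85 mod 14 = 1.

x ≡ 85 (mod 126).


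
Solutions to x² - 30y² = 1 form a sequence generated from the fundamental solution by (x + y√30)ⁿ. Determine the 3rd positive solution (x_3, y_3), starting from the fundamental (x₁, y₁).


Step 1: Find the fundamental solution (x₁, y₁) of x² - 30y² = 1.
  Expand √30 as a continued fraction. a₀ = ⌊√30⌋ = 5; iterate m_{k+1} = d_k·a_k − m_k, d_{k+1} = (30 − m_{k+1}²)/d_k, a_{k+1} = ⌊(a₀ + m_{k+1})/d_{k+1}⌋ (starting m₀ = 0, d₀ = 1), with convergents p_k = a_k·p_{k-1} + p_{k-2}, q_k = a_k·q_{k-1} + q_{k-2} (p₋₁ = 1, q₋₁ = 0):
  k = 0: a₀ = 5; p₀/q₀ = 5/1; p₀² − 30·q₀² = 25 − 30 = -5.
  k = 1: m = 5, d = 5, a = ⌊(5 + 5)/5⌋ = 2; p/q = (2·5 + 1)/(2·1 + 0) = 11/2; p² − 30·q² = 121 − 120 = 1.
  The first convergent with p² − 30·q² = 1 gives the fundamental solution (x₁, y₁) = (11, 2).
Step 2: Apply the recurrence (x_{n+1}, y_{n+1}) = (x₁x_n + 30y₁y_n, x₁y_n + y₁x_n) repeatedly.
  From (x_1, y_1) = (11, 2): x_2 = 11·11 + 30·2·2 = 241; y_2 = 11·2 + 2·11 = 44.
  From (x_2, y_2) = (241, 44): x_3 = 11·241 + 30·2·44 = 5291; y_3 = 11·44 + 2·241 = 966.
Step 3: Verify x_3² - 30·y_3² = 27994681 - 27994680 = 1 (should be 1). ✓

(x_1, y_1) = (11, 2); (x_3, y_3) = (5291, 966).


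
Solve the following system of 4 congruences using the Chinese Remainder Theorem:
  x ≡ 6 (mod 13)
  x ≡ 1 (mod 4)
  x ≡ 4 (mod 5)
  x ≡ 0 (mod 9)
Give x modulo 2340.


Product of moduli M = 13 · 4 · 5 · 9 = 2340.
Merge one congruence at a time:
  Start: x ≡ 6 (mod 13).
  Combine with x ≡ 1 (mod 4); new modulus lcm = 52.
    Write x = 6 + 13·t and substitute into x ≡ 1 (mod 4): 13·t ≡ 1 − 6 = -5 (mod 4).
    Reduce coefficients mod 4: 1·t ≡ 3 (mod 4).
    So t ≡ 3 (mod 4).
    Then x = 6 + 13·3 = 45, valid modulo lcm(13, 4) = 52: x ≡ 45 (mod 52).
  Combine with x ≡ 4 (mod 5); new modulus lcm = 260.
    Write x = 45 + 52·t and substitute into x ≡ 4 (mod 5): 52·t ≡ 4 − 45 = -41 (mod 5).
    Reduce coefficients mod 5: 2·t ≡ 4 (mod 5).
    The inverse of 2 mod 5 is 3 (since 2·3 = 6 = 1·5 + 1), so t ≡ 3·4 = 12 ≡ 2 (mod 5).
    Then x = 45 + 52·2 = 149, valid modulo lcm(52, 5) = 260: x ≡ 149 (mod 260).
  Combine with x ≡ 0 (mod 9); new modulus lcm = 2340.
    Write x = 149 + 260·t and substitute into x ≡ 0 (mod 9): 260·t ≡ 0 − 149 = -149 (mod 9).
    Reduce coefficients mod 9: 8·t ≡ 4 (mod 9).
    The inverse of 8 mod 9 is 8 (since 8·8 = 64 = 7·9 + 1), so t ≡ 8·4 = 32 ≡ 5 (mod 9).
    Then x = 149 + 260·5 = 1449, valid modulo lcm(260, 9) = 2340: x ≡ 1449 (mod 2340).
Verify against each original: 1449 mod 13 = 6, 1449 mod 4 = 1, 1449 mod 5 = 4, 1449 mod 9 = 0.

x ≡ 1449 (mod 2340).


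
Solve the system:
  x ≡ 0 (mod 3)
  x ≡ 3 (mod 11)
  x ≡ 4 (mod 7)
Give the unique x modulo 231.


Moduli 3, 11, 7 are pairwise coprime; by CRT there is a unique solution modulo M = 3 · 11 · 7 = 231.
Solve pairwise, accumulating the modulus:
  Start with x ≡ 0 (mod 3).
  Combine with x ≡ 3 (mod 11): since gcd(3, 11) = 1, we get a unique residue mod 33.
    Write x = 0 + 3·t and substitute into x ≡ 3 (mod 11): 3·t ≡ 3 − 0 = 3 (mod 11).
    The inverse of 3 mod 11 is 4 (since 3·4 = 12 = 1·11 + 1), so t ≡ 4·3 = 12 ≡ 1 (mod 11).
    Then x = 0 + 3·1 = 3, valid modulo lcm(3, 11) = 33: x ≡ 3 (mod 33).
  Combine with x ≡ 4 (mod 7): since gcd(33, 7) = 1, we get a unique residue mod 231.
    Write x = 3 + 33·t and substitute into x ≡ 4 (mod 7): 33·t ≡ 4 − 3 = 1 (mod 7).
    Reduce coefficients mod 7: 5·t ≡ 1 (mod 7).
    The inverse of 5 mod 7 is 3 (since 5·3 = 15 = 2·7 + 1), so t ≡ 3·1 = 3 ≡ 3 (mod 7).
    Then x = 3 + 33·3 = 102, valid modulo lcm(33, 7) = 231: x ≡ 102 (mod 231).
Verify: 102 mod 3 = 0 ✓, 102 mod 11 = 3 ✓, 102 mod 7 = 4 ✓.

x ≡ 102 (mod 231).


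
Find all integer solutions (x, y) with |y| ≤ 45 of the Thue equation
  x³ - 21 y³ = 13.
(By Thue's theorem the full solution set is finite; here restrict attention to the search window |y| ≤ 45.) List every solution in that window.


The equation is x³ - 21y³ = 13. For fixed y, x³ = 21·y³ + 13, so a solution requires the RHS to be a perfect cube.
Strategy: iterate y from -45 to 45, compute RHS = 21·y³ + 13, and check whether it is a (positive or negative) perfect cube.
Check small values of y:
  y = 0: RHS = 13 is not a perfect cube.
  y = 1: RHS = 34 is not a perfect cube.
  y = -1: RHS = -8 = (-2)³ ⇒ x = -2 works.
  y = 2: RHS = 181 is not a perfect cube.
  y = -2: RHS = -155 is not a perfect cube.
  y = 3: RHS = 580 is not a perfect cube.
  y = -3: RHS = -554 is not a perfect cube.
Continuing, at y = -4: RHS = -1331 = (-11)³ ⇒ x = -11 works.
Searching the remaining y in |y| ≤ 45 finds no further solutions.
Collected solutions: (-2, -1), (-11, -4).

Solutions (with |y| ≤ 45): (-2, -1), (-11, -4).


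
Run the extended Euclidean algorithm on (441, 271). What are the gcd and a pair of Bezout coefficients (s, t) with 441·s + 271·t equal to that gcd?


Euclidean algorithm on (441, 271) — divide until remainder is 0:
  441 = 1 · 271 + 170
  271 = 1 · 170 + 101
  170 = 1 · 101 + 69
  101 = 1 · 69 + 32
  69 = 2 · 32 + 5
  32 = 6 · 5 + 2
  5 = 2 · 2 + 1
  2 = 2 · 1 + 0
gcd(441, 271) = 1.
Track Bezout coefficients alongside the remainders: start with r₀ = 441 = a·1 + b·0 (s = 1, t = 0) and r₁ = 271 = a·0 + b·1 (s = 0, t = 1); each new remainder r_{k+1} = r_{k-1} − q_k·r_k inherits s_{k+1} = s_{k-1} − q_k·s_k, t_{k+1} = t_{k-1} − q_k·t_k, so r_k = a·s_k + b·t_k at every step:
  q = 1: r = 170, s = 1 − 1·0 = 1, t = 0 − 1·1 = -1  (check: 441·1 + 271·(-1) = 170)
  q = 1: r = 101, s = 0 − 1·1 = -1, t = 1 − 1·(-1) = 2  (check: 441·(-1) + 271·2 = 101)
  q = 1: r = 69, s = 1 − 1·(-1) = 2, t = -1 − 1·2 = -3  (check: 441·2 + 271·(-3) = 69)
  q = 1: r = 32, s = -1 − 1·2 = -3, t = 2 − 1·(-3) = 5  (check: 441·(-3) + 271·5 = 32)
  q = 2: r = 5, s = 2 − 2·(-3) = 8, t = -3 − 2·5 = -13  (check: 441·8 + 271·(-13) = 5)
  q = 6: r = 2, s = -3 − 6·8 = -51, t = 5 − 6·(-13) = 83  (check: 441·(-51) + 271·83 = 2)
  q = 2: r = 1, s = 8 − 2·(-51) = 110, t = -13 − 2·83 = -179  (check: 441·110 + 271·(-179) = 1)
The row with r = 1 (the gcd) gives the Bezout coefficients s = 110, t = -179.
Result: 441 · (110) + 271 · (-179) = 1.

gcd(441, 271) = 1; s = 110, t = -179 (check: 441·110 + 271·(-179) = 1).


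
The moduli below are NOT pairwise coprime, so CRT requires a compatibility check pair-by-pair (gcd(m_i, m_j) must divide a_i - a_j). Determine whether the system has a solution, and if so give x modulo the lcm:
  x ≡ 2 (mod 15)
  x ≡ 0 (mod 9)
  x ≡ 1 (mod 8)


Moduli 15, 9, 8 are not pairwise coprime, so CRT works modulo lcm(m_i) when all pairwise compatibility conditions hold.
Pairwise compatibility: gcd(m_i, m_j) must divide a_i - a_j for every pair.
Merge one congruence at a time:
  Start: x ≡ 2 (mod 15).
  Combine with x ≡ 0 (mod 9): gcd(15, 9) = 3, and 0 - 2 = -2 is NOT divisible by 3.
    ⇒ system is inconsistent (no integer solution).

No solution (the system is inconsistent).


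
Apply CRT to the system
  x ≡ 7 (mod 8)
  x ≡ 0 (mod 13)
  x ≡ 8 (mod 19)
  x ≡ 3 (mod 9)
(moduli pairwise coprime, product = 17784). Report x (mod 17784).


Product of moduli M = 8 · 13 · 19 · 9 = 17784.
Merge one congruence at a time:
  Start: x ≡ 7 (mod 8).
  Combine with x ≡ 0 (mod 13); new modulus lcm = 104.
    Write x = 7 + 8·t and substitute into x ≡ 0 (mod 13): 8·t ≡ 0 − 7 = -7 (mod 13).
    Reduce coefficients mod 13: 8·t ≡ 6 (mod 13).
    The inverse of 8 mod 13 is 5 (since 8·5 = 40 = 3·13 + 1), so t ≡ 5·6 = 30 ≡ 4 (mod 13).
    Then x = 7 + 8·4 = 39, valid modulo lcm(8, 13) = 104: x ≡ 39 (mod 104).
  Combine with x ≡ 8 (mod 19); new modulus lcm = 1976.
    Write x = 39 + 104·t and substitute into x ≡ 8 (mod 19): 104·t ≡ 8 − 39 = -31 (mod 19).
    Reduce coefficients mod 19: 9·t ≡ 7 (mod 19).
    The inverse of 9 mod 19 is 17 (since 9·17 = 153 = 8·19 + 1), so t ≡ 17·7 = 119 ≡ 5 (mod 19).
    Then x = 39 + 104·5 = 559, valid modulo lcm(104, 19) = 1976: x ≡ 559 (mod 1976).
  Combine with x ≡ 3 (mod 9); new modulus lcm = 17784.
    Write x = 559 + 1976·t and substitute into x ≡ 3 (mod 9): 1976·t ≡ 3 − 559 = -556 (mod 9).
    Reduce coefficients mod 9: 5·t ≡ 2 (mod 9).
    The inverse of 5 mod 9 is 2 (since 5·2 = 10 = 1·9 + 1), so t ≡ 2·2 = 4 ≡ 4 (mod 9).
    Then x = 559 + 1976·4 = 8463, valid modulo lcm(1976, 9) = 17784: x ≡ 8463 (mod 17784).
Verify against each original: 8463 mod 8 = 7, 8463 mod 13 = 0, 8463 mod 19 = 8, 8463 mod 9 = 3.

x ≡ 8463 (mod 17784).


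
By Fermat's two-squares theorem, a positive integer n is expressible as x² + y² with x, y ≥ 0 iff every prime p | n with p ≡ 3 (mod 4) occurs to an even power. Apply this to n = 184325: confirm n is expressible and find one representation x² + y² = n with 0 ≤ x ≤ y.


Step 1: Factor n = 184325 = 5^2 · 73 · 101.
Step 2: Check the mod-4 condition on each prime factor: 5 ≡ 1 (mod 4), exponent 2; 73 ≡ 1 (mod 4), exponent 1; 101 ≡ 1 (mod 4), exponent 1.
All primes ≡ 3 (mod 4) appear to even exponent (or don't appear), so by the two-squares theorem n IS expressible as a sum of two squares.
Step 3: Build a representation. Group n = k² · m with k = 5 and m = 73 · 101 = 7373 (a product of primes ≡ 1 (mod 4)); a representation of m scales to one of n via (k·x)² + (k·y)² = k²(x² + y²). Each prime p ≡ 1 (mod 4) is itself a sum of two squares; find a² by testing p − a² for a perfect square:
  73: 73 − 1² = 72, 73 − 2² = 69, 73 − 3² = 64 = 8² ⇒ 73 = 3² + 8².
  101: 101 − 1² = 100 = 10² ⇒ 101 = 1² + 10².
  Combine using the Brahmagupta–Fibonacci identity (a² + b²)(c² + d²) = (ac − bd)² + (ad + bc)² = (ac + bd)² + (ad − bc)²:
  73 · 101 = 7373: from (3² + 8²)(1² + 10²), take (3·1 − 8·10, 3·10 + 8·1) = (3 − 80, 30 + 8) = (-77, 38); dropping signs (only squares matter) gives (77, 38); check 77² + 38² = 5929 + 1444 = 7373 ✓.
  Scale by k = 5: (5·77, 5·38) = (385, 190).
Step 4: Order so x ≤ y and verify: 190² + 385² = 36100 + 148225 = 184325 = n. ✓

n = 184325 = 190² + 385² (one valid representation with x ≤ y).


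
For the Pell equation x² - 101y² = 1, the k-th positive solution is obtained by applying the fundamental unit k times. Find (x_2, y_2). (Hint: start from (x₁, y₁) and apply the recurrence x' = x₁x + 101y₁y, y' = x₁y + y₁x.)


Step 1: Find the fundamental solution (x₁, y₁) of x² - 101y² = 1.
  Expand √101 as a continued fraction. a₀ = ⌊√101⌋ = 10; iterate m_{k+1} = d_k·a_k − m_k, d_{k+1} = (101 − m_{k+1}²)/d_k, a_{k+1} = ⌊(a₀ + m_{k+1})/d_{k+1}⌋ (starting m₀ = 0, d₀ = 1), with convergents p_k = a_k·p_{k-1} + p_{k-2}, q_k = a_k·q_{k-1} + q_{k-2} (p₋₁ = 1, q₋₁ = 0):
  k = 0: a₀ = 10; p₀/q₀ = 10/1; p₀² − 101·q₀² = 100 − 101 = -1.
  k = 1: m = 10, d = 1, a = ⌊(10 + 10)/1⌋ = 20; p/q = (20·10 + 1)/(20·1 + 0) = 201/20; p² − 101·q² = 40401 − 40400 = 1.
  The first convergent with p² − 101·q² = 1 gives the fundamental solution (x₁, y₁) = (201, 20).
Step 2: Apply the recurrence (x_{n+1}, y_{n+1}) = (x₁x_n + 101y₁y_n, x₁y_n + y₁x_n) repeatedly.
  From (x_1, y_1) = (201, 20): x_2 = 201·201 + 101·20·20 = 80801; y_2 = 201·20 + 20·201 = 8040.
Step 3: Verify x_2² - 101·y_2² = 6528801601 - 6528801600 = 1 (should be 1). ✓

(x_1, y_1) = (201, 20); (x_2, y_2) = (80801, 8040).


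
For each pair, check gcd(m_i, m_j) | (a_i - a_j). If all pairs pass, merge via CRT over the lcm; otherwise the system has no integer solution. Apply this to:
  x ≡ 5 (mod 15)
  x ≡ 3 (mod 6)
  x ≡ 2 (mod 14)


Moduli 15, 6, 14 are not pairwise coprime, so CRT works modulo lcm(m_i) when all pairwise compatibility conditions hold.
Pairwise compatibility: gcd(m_i, m_j) must divide a_i - a_j for every pair.
Merge one congruence at a time:
  Start: x ≡ 5 (mod 15).
  Combine with x ≡ 3 (mod 6): gcd(15, 6) = 3, and 3 - 5 = -2 is NOT divisible by 3.
    ⇒ system is inconsistent (no integer solution).

No solution (the system is inconsistent).


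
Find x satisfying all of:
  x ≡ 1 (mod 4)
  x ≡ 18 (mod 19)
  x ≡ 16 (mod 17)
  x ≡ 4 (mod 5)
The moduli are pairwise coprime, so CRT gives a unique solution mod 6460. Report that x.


Product of moduli M = 4 · 19 · 17 · 5 = 6460.
Merge one congruence at a time:
  Start: x ≡ 1 (mod 4).
  Combine with x ≡ 18 (mod 19); new modulus lcm = 76.
    Write x = 1 + 4·t and substitute into x ≡ 18 (mod 19): 4·t ≡ 18 − 1 = 17 (mod 19).
    The inverse of 4 mod 19 is 5 (since 4·5 = 20 = 1·19 + 1), so t ≡ 5·17 = 85 ≡ 9 (mod 19).
    Then x = 1 + 4·9 = 37, valid modulo lcm(4, 19) = 76: x ≡ 37 (mod 76).
  Combine with x ≡ 16 (mod 17); new modulus lcm = 1292.
    Write x = 37 + 76·t and substitute into x ≡ 16 (mod 17): 76·t ≡ 16 − 37 = -21 (mod 17).
    Reduce coefficients mod 17: 8·t ≡ 13 (mod 17).
    The inverse of 8 mod 17 is 15 (since 8·15 = 120 = 7·17 + 1), so t ≡ 15·13 = 195 ≡ 8 (mod 17).
    Then x = 37 + 76·8 = 645, valid modulo lcm(76, 17) = 1292: x ≡ 645 (mod 1292).
  Combine with x ≡ 4 (mod 5); new modulus lcm = 6460.
    Write x = 645 + 1292·t and substitute into x ≡ 4 (mod 5): 1292·t ≡ 4 − 645 = -641 (mod 5).
    Reduce coefficients mod 5: 2·t ≡ 4 (mod 5).
    The inverse of 2 mod 5 is 3 (since 2·3 = 6 = 1·5 + 1), so t ≡ 3·4 = 12 ≡ 2 (mod 5).
    Then x = 645 + 1292·2 = 3229, valid modulo lcm(1292, 5) = 6460: x ≡ 3229 (mod 6460).
Verify against each original: 3229 mod 4 = 1, 3229 mod 19 = 18, 3229 mod 17 = 16, 3229 mod 5 = 4.

x ≡ 3229 (mod 6460).


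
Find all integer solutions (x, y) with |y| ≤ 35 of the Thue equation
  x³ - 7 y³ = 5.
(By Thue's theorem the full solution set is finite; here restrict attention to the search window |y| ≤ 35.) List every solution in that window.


The equation is x³ - 7y³ = 5. For fixed y, x³ = 7·y³ + 5, so a solution requires the RHS to be a perfect cube.
Strategy: iterate y from -35 to 35, compute RHS = 7·y³ + 5, and check whether it is a (positive or negative) perfect cube.
Check small values of y:
  y = 0: RHS = 5 is not a perfect cube.
  y = 1: RHS = 12 is not a perfect cube.
  y = -1: RHS = -2 is not a perfect cube.
  y = 2: RHS = 61 is not a perfect cube.
  y = -2: RHS = -51 is not a perfect cube.
  y = 3: RHS = 194 is not a perfect cube.
  y = -3: RHS = -184 is not a perfect cube.
Continuing the search up to |y| = 35 finds no solutions either.
No (x, y) in the scanned range satisfies the equation.

No integer solutions with |y| ≤ 35.


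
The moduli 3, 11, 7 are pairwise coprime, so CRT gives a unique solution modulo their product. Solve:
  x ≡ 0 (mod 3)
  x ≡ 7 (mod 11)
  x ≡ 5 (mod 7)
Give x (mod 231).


Moduli 3, 11, 7 are pairwise coprime; by CRT there is a unique solution modulo M = 3 · 11 · 7 = 231.
Solve pairwise, accumulating the modulus:
  Start with x ≡ 0 (mod 3).
  Combine with x ≡ 7 (mod 11): since gcd(3, 11) = 1, we get a unique residue mod 33.
    Write x = 0 + 3·t and substitute into x ≡ 7 (mod 11): 3·t ≡ 7 − 0 = 7 (mod 11).
    The inverse of 3 mod 11 is 4 (since 3·4 = 12 = 1·11 + 1), so t ≡ 4·7 = 28 ≡ 6 (mod 11).
    Then x = 0 + 3·6 = 18, valid modulo lcm(3, 11) = 33: x ≡ 18 (mod 33).
  Combine with x ≡ 5 (mod 7): since gcd(33, 7) = 1, we get a unique residue mod 231.
    Write x = 18 + 33·t and substitute into x ≡ 5 (mod 7): 33·t ≡ 5 − 18 = -13 (mod 7).
    Reduce coefficients mod 7: 5·t ≡ 1 (mod 7).
    The inverse of 5 mod 7 is 3 (since 5·3 = 15 = 2·7 + 1), so t ≡ 3·1 = 3 ≡ 3 (mod 7).
    Then x = 18 + 33·3 = 117, valid modulo lcm(33, 7) = 231: x ≡ 117 (mod 231).
Verify: 117 mod 3 = 0 ✓, 117 mod 11 = 7 ✓, 117 mod 7 = 5 ✓.

x ≡ 117 (mod 231).


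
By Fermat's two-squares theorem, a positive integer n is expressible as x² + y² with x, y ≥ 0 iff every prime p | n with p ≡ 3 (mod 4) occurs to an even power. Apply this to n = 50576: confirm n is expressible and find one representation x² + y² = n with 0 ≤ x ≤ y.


Step 1: Factor n = 50576 = 2^4 · 29 · 109.
Step 2: Check the mod-4 condition on each prime factor: 2 = 2 (special); 29 ≡ 1 (mod 4), exponent 1; 109 ≡ 1 (mod 4), exponent 1.
All primes ≡ 3 (mod 4) appear to even exponent (or don't appear), so by the two-squares theorem n IS expressible as a sum of two squares.
Step 3: Build a representation. Group n = k² · m with k = 4 and m = 29 · 109 = 3161 (a product of primes ≡ 1 (mod 4)); a representation of m scales to one of n via (k·x)² + (k·y)² = k²(x² + y²). Each prime p ≡ 1 (mod 4) is itself a sum of two squares; find a² by testing p − a² for a perfect square:
  29: 29 − 1² = 28, 29 − 2² = 25 = 5² ⇒ 29 = 2² + 5².
  109: 109 − 1² = 108, 109 − 2² = 105, 109 − 3² = 100 = 10² ⇒ 109 = 3² + 10².
  Combine using the Brahmagupta–Fibonacci identity (a² + b²)(c² + d²) = (ac − bd)² + (ad + bc)² = (ac + bd)² + (ad − bc)²:
  29 · 109 = 3161: from (2² + 5²)(3² + 10²), take (2·3 − 5·10, 2·10 + 5·3) = (6 − 50, 20 + 15) = (-44, 35); dropping signs (only squares matter) gives (44, 35); check 44² + 35² = 1936 + 1225 = 3161 ✓.
  Scale by k = 4: (4·44, 4·35) = (176, 140).
Step 4: Order so x ≤ y and verify: 140² + 176² = 19600 + 30976 = 50576 = n. ✓

n = 50576 = 140² + 176² (one valid representation with x ≤ y).


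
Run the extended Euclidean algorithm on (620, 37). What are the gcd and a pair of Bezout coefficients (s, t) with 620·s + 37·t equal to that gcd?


Euclidean algorithm on (620, 37) — divide until remainder is 0:
  620 = 16 · 37 + 28
  37 = 1 · 28 + 9
  28 = 3 · 9 + 1
  9 = 9 · 1 + 0
gcd(620, 37) = 1.
Track Bezout coefficients alongside the remainders: start with r₀ = 620 = a·1 + b·0 (s = 1, t = 0) and r₁ = 37 = a·0 + b·1 (s = 0, t = 1); each new remainder r_{k+1} = r_{k-1} − q_k·r_k inherits s_{k+1} = s_{k-1} − q_k·s_k, t_{k+1} = t_{k-1} − q_k·t_k, so r_k = a·s_k + b·t_k at every step:
  q = 16: r = 28, s = 1 − 16·0 = 1, t = 0 − 16·1 = -16  (check: 620·1 + 37·(-16) = 28)
  q = 1: r = 9, s = 0 − 1·1 = -1, t = 1 − 1·(-16) = 17  (check: 620·(-1) + 37·17 = 9)
  q = 3: r = 1, s = 1 − 3·(-1) = 4, t = -16 − 3·17 = -67  (check: 620·4 + 37·(-67) = 1)
The row with r = 1 (the gcd) gives the Bezout coefficients s = 4, t = -67.
Result: 620 · (4) + 37 · (-67) = 1.

gcd(620, 37) = 1; s = 4, t = -67 (check: 620·4 + 37·(-67) = 1).


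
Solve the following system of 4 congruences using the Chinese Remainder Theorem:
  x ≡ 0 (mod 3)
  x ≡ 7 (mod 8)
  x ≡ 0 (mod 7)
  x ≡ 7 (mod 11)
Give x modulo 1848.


Product of moduli M = 3 · 8 · 7 · 11 = 1848.
Merge one congruence at a time:
  Start: x ≡ 0 (mod 3).
  Combine with x ≡ 7 (mod 8); new modulus lcm = 24.
    Write x = 0 + 3·t and substitute into x ≡ 7 (mod 8): 3·t ≡ 7 − 0 = 7 (mod 8).
    The inverse of 3 mod 8 is 3 (since 3·3 = 9 = 1·8 + 1), so t ≡ 3·7 = 21 ≡ 5 (mod 8).
    Then x = 0 + 3·5 = 15, valid modulo lcm(3, 8) = 24: x ≡ 15 (mod 24).
  Combine with x ≡ 0 (mod 7); new modulus lcm = 168.
    Write x = 15 + 24·t and substitute into x ≡ 0 (mod 7): 24·t ≡ 0 − 15 = -15 (mod 7).
    Reduce coefficients mod 7: 3·t ≡ 6 (mod 7).
    The inverse of 3 mod 7 is 5 (since 3·5 = 15 = 2·7 + 1), so t ≡ 5·6 = 30 ≡ 2 (mod 7).
    Then x = 15 + 24·2 = 63, valid modulo lcm(24, 7) = 168: x ≡ 63 (mod 168).
  Combine with x ≡ 7 (mod 11); new modulus lcm = 1848.
    Write x = 63 + 168·t and substitute into x ≡ 7 (mod 11): 168·t ≡ 7 − 63 = -56 (mod 11).
    Reduce coefficients mod 11: 3·t ≡ 10 (mod 11).
    The inverse of 3 mod 11 is 4 (since 3·4 = 12 = 1·11 + 1), so t ≡ 4·10 = 40 ≡ 7 (mod 11).
    Then x = 63 + 168·7 = 1239, valid modulo lcm(168, 11) = 1848: x ≡ 1239 (mod 1848).
Verify against each original: 1239 mod 3 = 0, 1239 mod 8 = 7, 1239 mod 7 = 0, 1239 mod 11 = 7.

x ≡ 1239 (mod 1848).


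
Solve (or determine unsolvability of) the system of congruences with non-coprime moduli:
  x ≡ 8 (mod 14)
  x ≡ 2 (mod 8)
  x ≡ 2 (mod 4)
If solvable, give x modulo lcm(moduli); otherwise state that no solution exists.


Moduli 14, 8, 4 are not pairwise coprime, so CRT works modulo lcm(m_i) when all pairwise compatibility conditions hold.
Pairwise compatibility: gcd(m_i, m_j) must divide a_i - a_j for every pair.
Merge one congruence at a time:
  Start: x ≡ 8 (mod 14).
  Combine with x ≡ 2 (mod 8): gcd(14, 8) = 2; 2 - 8 = -6, which IS divisible by 2, so compatible.
    Write x = 8 + 14·t and substitute into x ≡ 2 (mod 8): 14·t ≡ 2 − 8 = -6 (mod 8).
    Divide the congruence (and modulus) by g = 2: 7·t ≡ -3 (mod 4).
    Reduce coefficients mod 4: 3·t ≡ 1 (mod 4).
    The inverse of 3 mod 4 is 3 (since 3·3 = 9 = 2·4 + 1), so t ≡ 3·1 = 3 ≡ 3 (mod 4).
    Then x = 8 + 14·3 = 50, valid modulo lcm(14, 8) = 56: x ≡ 50 (mod 56).
  Combine with x ≡ 2 (mod 4): gcd(56, 4) = 4; 2 - 50 = -48, which IS divisible by 4, so compatible.
    Write x = 50 + 56·t and substitute into x ≡ 2 (mod 4): 56·t ≡ 2 − 50 = -48 (mod 4).
    Divide the congruence (and modulus) by g = 4: 14·t ≡ -12 (mod 1).
    Modulo 1 every t works; take t = 0.
    Then x = 50 + 56·0 = 50, valid modulo lcm(56, 4) = 56: x ≡ 50 (mod 56).
Verify: 50 mod 14 = 8, 50 mod 8 = 2, 50 mod 4 = 2.

x ≡ 50 (mod 56).


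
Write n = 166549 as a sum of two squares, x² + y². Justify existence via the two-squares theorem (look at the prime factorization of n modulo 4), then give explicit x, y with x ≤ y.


Step 1: Factor n = 166549 = 17 · 97 · 101.
Step 2: Check the mod-4 condition on each prime factor: 17 ≡ 1 (mod 4), exponent 1; 97 ≡ 1 (mod 4), exponent 1; 101 ≡ 1 (mod 4), exponent 1.
All primes ≡ 3 (mod 4) appear to even exponent (or don't appear), so by the two-squares theorem n IS expressible as a sum of two squares.
Step 3: Build a representation. Here n = 17 · 97 · 101 is a product of primes ≡ 1 (mod 4). Each prime p ≡ 1 (mod 4) is itself a sum of two squares; find a² by testing p − a² for a perfect square:
  17: 17 − 1² = 16 = 4² ⇒ 17 = 1² + 4².
  97: 97 − 1² = 96, 97 − 2² = 93, 97 − 3² = 88, 97 − 4² = 81 = 9² ⇒ 97 = 4² + 9².
  101: 101 − 1² = 100 = 10² ⇒ 101 = 1² + 10².
  Combine using the Brahmagupta–Fibonacci identity (a² + b²)(c² + d²) = (ac − bd)² + (ad + bc)² = (ac + bd)² + (ad − bc)²:
  17 · 97 = 1649: from (1² + 4²)(4² + 9²), take (1·4 − 4·9, 1·9 + 4·4) = (4 − 36, 9 + 16) = (-32, 25); dropping signs (only squares matter) gives (32, 25); check 32² + 25² = 1024 + 625 = 1649 ✓.
  1649 · 101 = 166549: from (32² + 25²)(1² + 10²), take (32·1 − 25·10, 32·10 + 25·1) = (32 − 250, 320 + 25) = (-218, 345); dropping signs (only squares matter) gives (218, 345); check 218² + 345² = 47524 + 119025 = 166549 ✓.
Step 4: Order so x ≤ y and verify: 218² + 345² = 47524 + 119025 = 166549 = n. ✓

n = 166549 = 218² + 345² (one valid representation with x ≤ y).


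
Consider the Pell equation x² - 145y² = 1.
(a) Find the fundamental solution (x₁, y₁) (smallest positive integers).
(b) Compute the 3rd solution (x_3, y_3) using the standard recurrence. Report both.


Step 1: Find the fundamental solution (x₁, y₁) of x² - 145y² = 1.
  Expand √145 as a continued fraction. a₀ = ⌊√145⌋ = 12; iterate m_{k+1} = d_k·a_k − m_k, d_{k+1} = (145 − m_{k+1}²)/d_k, a_{k+1} = ⌊(a₀ + m_{k+1})/d_{k+1}⌋ (starting m₀ = 0, d₀ = 1), with convergents p_k = a_k·p_{k-1} + p_{k-2}, q_k = a_k·q_{k-1} + q_{k-2} (p₋₁ = 1, q₋₁ = 0):
  k = 0: a₀ = 12; p₀/q₀ = 12/1; p₀² − 145·q₀² = 144 − 145 = -1.
  k = 1: m = 12, d = 1, a = ⌊(12 + 12)/1⌋ = 24; p/q = (24·12 + 1)/(24·1 + 0) = 289/24; p² − 145·q² = 83521 − 83520 = 1.
  The first convergent with p² − 145·q² = 1 gives the fundamental solution (x₁, y₁) = (289, 24).
Step 2: Apply the recurrence (x_{n+1}, y_{n+1}) = (x₁x_n + 145y₁y_n, x₁y_n + y₁x_n) repeatedly.
  From (x_1, y_1) = (289, 24): x_2 = 289·289 + 145·24·24 = 167041; y_2 = 289·24 + 24·289 = 13872.
  From (x_2, y_2) = (167041, 13872): x_3 = 289·167041 + 145·24·13872 = 96549409; y_3 = 289·13872 + 24·167041 = 8017992.
Step 3: Verify x_3² - 145·y_3² = 9321788378249281 - 9321788378249280 = 1 (should be 1). ✓

(x_1, y_1) = (289, 24); (x_3, y_3) = (96549409, 8017992).


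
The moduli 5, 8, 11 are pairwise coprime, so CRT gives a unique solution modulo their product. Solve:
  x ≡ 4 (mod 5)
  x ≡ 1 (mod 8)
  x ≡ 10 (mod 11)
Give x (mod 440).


Moduli 5, 8, 11 are pairwise coprime; by CRT there is a unique solution modulo M = 5 · 8 · 11 = 440.
Solve pairwise, accumulating the modulus:
  Start with x ≡ 4 (mod 5).
  Combine with x ≡ 1 (mod 8): since gcd(5, 8) = 1, we get a unique residue mod 40.
    Write x = 4 + 5·t and substitute into x ≡ 1 (mod 8): 5·t ≡ 1 − 4 = -3 (mod 8).
    Reduce coefficients mod 8: 5·t ≡ 5 (mod 8).
    The inverse of 5 mod 8 is 5 (since 5·5 = 25 = 3·8 + 1), so t ≡ 5·5 = 25 ≡ 1 (mod 8).
    Then x = 4 + 5·1 = 9, valid modulo lcm(5, 8) = 40: x ≡ 9 (mod 40).
  Combine with x ≡ 10 (mod 11): since gcd(40, 11) = 1, we get a unique residue mod 440.
    Write x = 9 + 40·t and substitute into x ≡ 10 (mod 11): 40·t ≡ 10 − 9 = 1 (mod 11).
    Reduce coefficients mod 11: 7·t ≡ 1 (mod 11).
    The inverse of 7 mod 11 is 8 (since 7·8 = 56 = 5·11 + 1), so t ≡ 8·1 = 8 ≡ 8 (mod 11).
    Then x = 9 + 40·8 = 329, valid modulo lcm(40, 11) = 440: x ≡ 329 (mod 440).
Verify: 329 mod 5 = 4 ✓, 329 mod 8 = 1 ✓, 329 mod 11 = 10 ✓.

x ≡ 329 (mod 440).


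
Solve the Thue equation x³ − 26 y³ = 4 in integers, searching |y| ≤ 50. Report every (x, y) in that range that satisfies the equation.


The equation is x³ - 26y³ = 4. For fixed y, x³ = 26·y³ + 4, so a solution requires the RHS to be a perfect cube.
Strategy: iterate y from -50 to 50, compute RHS = 26·y³ + 4, and check whether it is a (positive or negative) perfect cube.
Check small values of y:
  y = 0: RHS = 4 is not a perfect cube.
  y = 1: RHS = 30 is not a perfect cube.
  y = -1: RHS = -22 is not a perfect cube.
  y = 2: RHS = 212 is not a perfect cube.
  y = -2: RHS = -204 is not a perfect cube.
  y = 3: RHS = 706 is not a perfect cube.
  y = -3: RHS = -698 is not a perfect cube.
Continuing the search up to |y| = 50 finds no solutions either.
No (x, y) in the scanned range satisfies the equation.

No integer solutions with |y| ≤ 50.


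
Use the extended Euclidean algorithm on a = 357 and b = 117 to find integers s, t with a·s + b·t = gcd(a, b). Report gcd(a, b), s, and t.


Euclidean algorithm on (357, 117) — divide until remainder is 0:
  357 = 3 · 117 + 6
  117 = 19 · 6 + 3
  6 = 2 · 3 + 0
gcd(357, 117) = 3.
Track Bezout coefficients alongside the remainders: start with r₀ = 357 = a·1 + b·0 (s = 1, t = 0) and r₁ = 117 = a·0 + b·1 (s = 0, t = 1); each new remainder r_{k+1} = r_{k-1} − q_k·r_k inherits s_{k+1} = s_{k-1} − q_k·s_k, t_{k+1} = t_{k-1} − q_k·t_k, so r_k = a·s_k + b·t_k at every step:
  q = 3: r = 6, s = 1 − 3·0 = 1, t = 0 − 3·1 = -3  (check: 357·1 + 117·(-3) = 6)
  q = 19: r = 3, s = 0 − 19·1 = -19, t = 1 − 19·(-3) = 58  (check: 357·(-19) + 117·58 = 3)
The row with r = 3 (the gcd) gives the Bezout coefficients s = -19, t = 58.
Result: 357 · (-19) + 117 · (58) = 3.

gcd(357, 117) = 3; s = -19, t = 58 (check: 357·(-19) + 117·58 = 3).


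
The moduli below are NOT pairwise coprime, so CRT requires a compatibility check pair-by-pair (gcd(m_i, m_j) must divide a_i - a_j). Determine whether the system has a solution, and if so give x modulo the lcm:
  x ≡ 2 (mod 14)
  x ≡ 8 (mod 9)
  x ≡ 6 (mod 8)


Moduli 14, 9, 8 are not pairwise coprime, so CRT works modulo lcm(m_i) when all pairwise compatibility conditions hold.
Pairwise compatibility: gcd(m_i, m_j) must divide a_i - a_j for every pair.
Merge one congruence at a time:
  Start: x ≡ 2 (mod 14).
  Combine with x ≡ 8 (mod 9): gcd(14, 9) = 1; 8 - 2 = 6, which IS divisible by 1, so compatible.
    Write x = 2 + 14·t and substitute into x ≡ 8 (mod 9): 14·t ≡ 8 − 2 = 6 (mod 9).
    Reduce coefficients mod 9: 5·t ≡ 6 (mod 9).
    The inverse of 5 mod 9 is 2 (since 5·2 = 10 = 1·9 + 1), so t ≡ 2·6 = 12 ≡ 3 (mod 9).
    Then x = 2 + 14·3 = 44, valid modulo lcm(14, 9) = 126: x ≡ 44 (mod 126).
  Combine with x ≡ 6 (mod 8): gcd(126, 8) = 2; 6 - 44 = -38, which IS divisible by 2, so compatible.
    Write x = 44 + 126·t and substitute into x ≡ 6 (mod 8): 126·t ≡ 6 − 44 = -38 (mod 8).
    Divide the congruence (and modulus) by g = 2: 63·t ≡ -19 (mod 4).
    Reduce coefficients mod 4: 3·t ≡ 1 (mod 4).
    The inverse of 3 mod 4 is 3 (since 3·3 = 9 = 2·4 + 1), so t ≡ 3·1 = 3 ≡ 3 (mod 4).
    Then x = 44 + 126·3 = 422, valid modulo lcm(126, 8) = 504: x ≡ 422 (mod 504).
Verify: 422 mod 14 = 2, 422 mod 9 = 8, 422 mod 8 = 6.

x ≡ 422 (mod 504).


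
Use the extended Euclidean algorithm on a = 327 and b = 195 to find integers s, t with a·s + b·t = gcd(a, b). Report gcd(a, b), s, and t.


Euclidean algorithm on (327, 195) — divide until remainder is 0:
  327 = 1 · 195 + 132
  195 = 1 · 132 + 63
  132 = 2 · 63 + 6
  63 = 10 · 6 + 3
  6 = 2 · 3 + 0
gcd(327, 195) = 3.
Track Bezout coefficients alongside the remainders: start with r₀ = 327 = a·1 + b·0 (s = 1, t = 0) and r₁ = 195 = a·0 + b·1 (s = 0, t = 1); each new remainder r_{k+1} = r_{k-1} − q_k·r_k inherits s_{k+1} = s_{k-1} − q_k·s_k, t_{k+1} = t_{k-1} − q_k·t_k, so r_k = a·s_k + b·t_k at every step:
  q = 1: r = 132, s = 1 − 1·0 = 1, t = 0 − 1·1 = -1  (check: 327·1 + 195·(-1) = 132)
  q = 1: r = 63, s = 0 − 1·1 = -1, t = 1 − 1·(-1) = 2  (check: 327·(-1) + 195·2 = 63)
  q = 2: r = 6, s = 1 − 2·(-1) = 3, t = -1 − 2·2 = -5  (check: 327·3 + 195·(-5) = 6)
  q = 10: r = 3, s = -1 − 10·3 = -31, t = 2 − 10·(-5) = 52  (check: 327·(-31) + 195·52 = 3)
The row with r = 3 (the gcd) gives the Bezout coefficients s = -31, t = 52.
Result: 327 · (-31) + 195 · (52) = 3.

gcd(327, 195) = 3; s = -31, t = 52 (check: 327·(-31) + 195·52 = 3).


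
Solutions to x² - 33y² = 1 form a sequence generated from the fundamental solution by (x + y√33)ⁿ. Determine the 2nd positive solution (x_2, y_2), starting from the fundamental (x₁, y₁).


Step 1: Find the fundamental solution (x₁, y₁) of x² - 33y² = 1.
  Expand √33 as a continued fraction. a₀ = ⌊√33⌋ = 5; iterate m_{k+1} = d_k·a_k − m_k, d_{k+1} = (33 − m_{k+1}²)/d_k, a_{k+1} = ⌊(a₀ + m_{k+1})/d_{k+1}⌋ (starting m₀ = 0, d₀ = 1), with convergents p_k = a_k·p_{k-1} + p_{k-2}, q_k = a_k·q_{k-1} + q_{k-2} (p₋₁ = 1, q₋₁ = 0):
  k = 0: a₀ = 5; p₀/q₀ = 5/1; p₀² − 33·q₀² = 25 − 33 = -8.
  k = 1: m = 5, d = 8, a = ⌊(5 + 5)/8⌋ = 1; p/q = (1·5 + 1)/(1·1 + 0) = 6/1; p² − 33·q² = 36 − 33 = 3.
  k = 2: m = 3, d = 3, a = ⌊(5 + 3)/3⌋ = 2; p/q = (2·6 + 5)/(2·1 + 1) = 17/3; p² − 33·q² = 289 − 297 = -8.
  k = 3: m = 3, d = 8, a = ⌊(5 + 3)/8⌋ = 1; p/q = (1·17 + 6)/(1·3 + 1) = 23/4; p² − 33·q² = 529 − 528 = 1.
  The first convergent with p² − 33·q² = 1 gives the fundamental solution (x₁, y₁) = (23, 4).
Step 2: Apply the recurrence (x_{n+1}, y_{n+1}) = (x₁x_n + 33y₁y_n, x₁y_n + y₁x_n) repeatedly.
  From (x_1, y_1) = (23, 4): x_2 = 23·23 + 33·4·4 = 1057; y_2 = 23·4 + 4·23 = 184.
Step 3: Verify x_2² - 33·y_2² = 1117249 - 1117248 = 1 (should be 1). ✓

(x_1, y_1) = (23, 4); (x_2, y_2) = (1057, 184).


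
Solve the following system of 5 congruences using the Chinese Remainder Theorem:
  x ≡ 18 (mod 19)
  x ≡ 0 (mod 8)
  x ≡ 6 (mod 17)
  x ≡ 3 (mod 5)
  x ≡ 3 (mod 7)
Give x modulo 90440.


Product of moduli M = 19 · 8 · 17 · 5 · 7 = 90440.
Merge one congruence at a time:
  Start: x ≡ 18 (mod 19).
  Combine with x ≡ 0 (mod 8); new modulus lcm = 152.
    Write x = 18 + 19·t and substitute into x ≡ 0 (mod 8): 19·t ≡ 0 − 18 = -18 (mod 8).
    Reduce coefficients mod 8: 3·t ≡ 6 (mod 8).
    The inverse of 3 mod 8 is 3 (since 3·3 = 9 = 1·8 + 1), so t ≡ 3·6 = 18 ≡ 2 (mod 8).
    Then x = 18 + 19·2 = 56, valid modulo lcm(19, 8) = 152: x ≡ 56 (mod 152).
  Combine with x ≡ 6 (mod 17); new modulus lcm = 2584.
    Write x = 56 + 152·t and substitute into x ≡ 6 (mod 17): 152·t ≡ 6 − 56 = -50 (mod 17).
    Reduce coefficients mod 17: 16·t ≡ 1 (mod 17).
    The inverse of 16 mod 17 is 16 (since 16·16 = 256 = 15·17 + 1), so t ≡ 16·1 = 16 ≡ 16 (mod 17).
    Then x = 56 + 152·16 = 2488, valid modulo lcm(152, 17) = 2584: x ≡ 2488 (mod 2584).
  Combine with x ≡ 3 (mod 5); new modulus lcm = 12920.
    Write x = 2488 + 2584·t and substitute into x ≡ 3 (mod 5): 2584·t ≡ 3 − 2488 = -2485 (mod 5).
    Reduce coefficients mod 5: 4·t ≡ 0 (mod 5).
    The inverse of 4 mod 5 is 4 (since 4·4 = 16 = 3·5 + 1), so t ≡ 4·0 = 0 ≡ 0 (mod 5).
    Then x = 2488 + 2584·0 = 2488, valid modulo lcm(2584, 5) = 12920: x ≡ 2488 (mod 12920).
  Combine with x ≡ 3 (mod 7); new modulus lcm = 90440.
    Write x = 2488 + 12920·t and substitute into x ≡ 3 (mod 7): 12920·t ≡ 3 − 2488 = -2485 (mod 7).
    Reduce coefficients mod 7: 5·t ≡ 0 (mod 7).
    The inverse of 5 mod 7 is 3 (since 5·3 = 15 = 2·7 + 1), so t ≡ 3·0 = 0 ≡ 0 (mod 7).
    Then x = 2488 + 12920·0 = 2488, valid modulo lcm(12920, 7) = 90440: x ≡ 2488 (mod 90440).
Verify against each original: 2488 mod 19 = 18, 2488 mod 8 = 0, 2488 mod 17 = 6, 2488 mod 5 = 3, 2488 mod 7 = 3.

x ≡ 2488 (mod 90440).
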